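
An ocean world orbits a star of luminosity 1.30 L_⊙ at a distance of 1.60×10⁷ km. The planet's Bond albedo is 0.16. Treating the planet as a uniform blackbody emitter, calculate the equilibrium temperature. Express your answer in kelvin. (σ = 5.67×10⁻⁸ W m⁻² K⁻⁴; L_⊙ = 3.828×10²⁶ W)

T_eq ≈ 870 K

d = 1.60×10⁷ km = 1.60×10¹⁰ m.
L = 1.30 × 3.828×10²⁶ = 4.98×10²⁶ W.
Flux: S = L/(4πd²) = 4.98×10²⁶/(4π×(1.60×10¹⁰)²) = 1.55×10⁵ W m⁻².
Energy balance: absorbed = emitted ⇒ πR²·S(1−A) = 4πR²·σT_eq⁴, so T_eq⁴ = S(1−A)/(4σ).
T_eq = [1.55×10⁵ × 0.84 / (4 × 5.67×10⁻⁸)]^(1/4) = (5.73×10¹¹)^(1/4) = 870 K.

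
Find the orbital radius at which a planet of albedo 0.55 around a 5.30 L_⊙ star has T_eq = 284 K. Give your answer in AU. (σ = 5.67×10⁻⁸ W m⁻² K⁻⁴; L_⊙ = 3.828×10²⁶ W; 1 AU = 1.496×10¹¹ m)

d ≈ 1.48 AU

L = 5.30 × 3.828×10²⁶ = 2.03×10²⁷ W.
From T_eq⁴ = L(1−A)/(16πσd²): d = √[L(1−A)/(16πσT_eq⁴)].
d = √[2.03×10²⁷ × 0.45 / (16π × 5.67×10⁻⁸ × (284)⁴)] = 2.22×10¹¹ m = 1.48 AU.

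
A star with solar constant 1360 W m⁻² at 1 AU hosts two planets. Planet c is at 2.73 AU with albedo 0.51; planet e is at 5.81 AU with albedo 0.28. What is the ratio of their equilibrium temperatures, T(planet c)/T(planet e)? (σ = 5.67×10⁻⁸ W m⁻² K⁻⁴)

T₁/T₂ ≈ 1.325

T_eq = [S₀(1−A)/(4σd²)]^(1/4), so T ∝ (1−A)^(1/4) / √d.
T₁ = [1360×0.49/(4×5.67×10⁻⁸×2.73²)]^(1/4) = 140.91 K.
T₂ = [1360×0.72/(4×5.67×10⁻⁸×5.81²)]^(1/4) = 106.35 K.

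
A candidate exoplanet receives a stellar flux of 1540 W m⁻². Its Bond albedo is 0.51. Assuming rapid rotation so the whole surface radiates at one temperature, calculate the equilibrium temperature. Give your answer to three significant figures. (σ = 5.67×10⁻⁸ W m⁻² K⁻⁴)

T_eq ≈ 240 K

Energy balance: absorbed = emitted ⇒ πR²·S(1−A) = 4πR²·σT_eq⁴, so T_eq⁴ = S(1−A)/(4σ).
T_eq = [1540 × 0.49 / (4 × 5.67×10⁻⁸)]^(1/4) = (3.33×10⁹)^(1/4) = 240 K.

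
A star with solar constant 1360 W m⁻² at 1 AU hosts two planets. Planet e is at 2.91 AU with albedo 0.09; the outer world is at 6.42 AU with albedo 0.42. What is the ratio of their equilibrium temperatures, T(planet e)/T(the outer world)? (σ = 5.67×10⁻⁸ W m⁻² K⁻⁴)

T_eq = [S₀(1−A)/(4σd²)]^(1/4), so T ∝ (1−A)^(1/4) / √d.
T₁ = [1360×0.91/(4×5.67×10⁻⁸×2.91²)]^(1/4) = 159.33 K.
T₂ = [1360×0.58/(4×5.67×10⁻⁸×6.42²)]^(1/4) = 95.84 K.

T₁/T₂ ≈ 1.662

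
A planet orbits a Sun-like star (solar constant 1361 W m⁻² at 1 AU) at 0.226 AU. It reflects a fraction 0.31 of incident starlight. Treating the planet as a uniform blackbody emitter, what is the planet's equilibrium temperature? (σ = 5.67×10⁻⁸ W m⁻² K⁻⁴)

Flux at 0.226 AU: S = 1361/0.226² = 2.66×10⁴ W m⁻².
Energy balance: absorbed = emitted ⇒ πR²·S(1−A) = 4πR²·σT_eq⁴, so T_eq⁴ = S(1−A)/(4σ).
T_eq = [2.66×10⁴ × 0.69 / (4 × 5.67×10⁻⁸)]^(1/4) = (8.11×10¹⁰)^(1/4) = 534 K.

T_eq ≈ 534 K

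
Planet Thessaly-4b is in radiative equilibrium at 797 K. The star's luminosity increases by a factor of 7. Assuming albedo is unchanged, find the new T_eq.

T_eq ≈ 1300 K

T_eq ∝ L^(1/4) · d^(−1/2).
T′ = 797 × 7^(1/4) = 1300 K.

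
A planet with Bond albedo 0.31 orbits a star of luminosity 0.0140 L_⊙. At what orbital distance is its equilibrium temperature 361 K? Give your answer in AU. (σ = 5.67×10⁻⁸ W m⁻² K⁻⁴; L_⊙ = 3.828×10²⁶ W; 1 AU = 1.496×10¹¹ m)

d ≈ 0.0584 AU

L = 0.0140 × 3.828×10²⁶ = 5.36×10²⁴ W.
From T_eq⁴ = L(1−A)/(16πσd²): d = √[L(1−A)/(16πσT_eq⁴)].
d = √[5.36×10²⁴ × 0.69 / (16π × 5.67×10⁻⁸ × (361)⁴)] = 8.74×10⁹ m = 0.0584 AU.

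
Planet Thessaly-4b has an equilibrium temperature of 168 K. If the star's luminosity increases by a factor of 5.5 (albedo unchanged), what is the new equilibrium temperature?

T_eq ≈ 257 K

T_eq ∝ L^(1/4) · d^(−1/2).
T′ = 168 × 5.5^(1/4) = 257 K.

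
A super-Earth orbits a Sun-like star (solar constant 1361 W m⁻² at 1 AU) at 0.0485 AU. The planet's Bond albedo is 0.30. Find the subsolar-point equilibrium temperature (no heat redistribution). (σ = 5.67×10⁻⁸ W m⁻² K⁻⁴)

T_ss ≈ 1630 K

Flux at 0.0485 AU: S = 1361/0.0485² = 5.79×10⁵ W m⁻².
At the subsolar point the surface absorbs S(1−A) and emits σT⁴ per unit area — no factor of 4, since only the local patch is in balance.
T = [5.79×10⁵ × 0.70 / 5.67×10⁻⁸]^(1/4) = (7.14×10¹²)^(1/4) = 1630 K.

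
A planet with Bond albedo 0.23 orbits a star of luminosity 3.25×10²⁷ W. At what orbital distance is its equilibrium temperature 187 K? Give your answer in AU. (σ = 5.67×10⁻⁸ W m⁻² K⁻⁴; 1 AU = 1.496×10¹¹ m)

From T_eq⁴ = L(1−A)/(16πσd²): d = √[L(1−A)/(16πσT_eq⁴)].
d = √[3.25×10²⁷ × 0.77 / (16π × 5.67×10⁻⁸ × (187)⁴)] = 8.47×10¹¹ m = 5.66 AU.

d ≈ 5.66 AU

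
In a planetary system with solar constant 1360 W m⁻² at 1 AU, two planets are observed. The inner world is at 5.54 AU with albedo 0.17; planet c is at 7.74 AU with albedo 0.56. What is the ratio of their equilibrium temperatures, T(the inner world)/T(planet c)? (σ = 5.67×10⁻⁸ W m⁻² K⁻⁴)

T_eq = [S₀(1−A)/(4σd²)]^(1/4), so T ∝ (1−A)^(1/4) / √d.
T₁ = [1360×0.83/(4×5.67×10⁻⁸×5.54²)]^(1/4) = 112.85 K.
T₂ = [1360×0.44/(4×5.67×10⁻⁸×7.74²)]^(1/4) = 81.46 K.

T₁/T₂ ≈ 1.385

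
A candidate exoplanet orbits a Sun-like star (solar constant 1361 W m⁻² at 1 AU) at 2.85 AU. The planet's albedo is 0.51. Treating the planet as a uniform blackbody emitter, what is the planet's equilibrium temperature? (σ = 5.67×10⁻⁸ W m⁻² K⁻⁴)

T_eq ≈ 138 K

Flux at 2.85 AU: S = 1361/2.85² = 168 W m⁻².
Energy balance: absorbed = emitted ⇒ πR²·S(1−A) = 4πR²·σT_eq⁴, so T_eq⁴ = S(1−A)/(4σ).
T_eq = [168 × 0.49 / (4 × 5.67×10⁻⁸)]^(1/4) = (3.62×10⁸)^(1/4) = 138 K.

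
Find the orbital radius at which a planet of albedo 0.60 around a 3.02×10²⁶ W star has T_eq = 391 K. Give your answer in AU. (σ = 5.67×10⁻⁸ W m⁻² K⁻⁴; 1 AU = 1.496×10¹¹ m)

From T_eq⁴ = L(1−A)/(16πσd²): d = √[L(1−A)/(16πσT_eq⁴)].
d = √[3.02×10²⁶ × 0.40 / (16π × 5.67×10⁻⁸ × (391)⁴)] = 4.26×10¹⁰ m = 0.285 AU.

d ≈ 0.285 AU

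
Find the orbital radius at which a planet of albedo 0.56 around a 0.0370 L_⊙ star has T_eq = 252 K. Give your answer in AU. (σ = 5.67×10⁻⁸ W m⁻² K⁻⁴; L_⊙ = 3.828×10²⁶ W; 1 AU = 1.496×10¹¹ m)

d ≈ 0.156 AU

L = 0.0370 × 3.828×10²⁶ = 1.42×10²⁵ W.
From T_eq⁴ = L(1−A)/(16πσd²): d = √[L(1−A)/(16πσT_eq⁴)].
d = √[1.42×10²⁵ × 0.44 / (16π × 5.67×10⁻⁸ × (252)⁴)] = 2.33×10¹⁰ m = 0.156 AU.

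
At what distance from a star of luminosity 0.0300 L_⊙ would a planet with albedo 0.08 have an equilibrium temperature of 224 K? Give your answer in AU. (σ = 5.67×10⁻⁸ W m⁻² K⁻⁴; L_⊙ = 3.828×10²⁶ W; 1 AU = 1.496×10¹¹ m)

L = 0.0300 × 3.828×10²⁶ = 1.15×10²⁵ W.
From T_eq⁴ = L(1−A)/(16πσd²): d = √[L(1−A)/(16πσT_eq⁴)].
d = √[1.15×10²⁵ × 0.92 / (16π × 5.67×10⁻⁸ × (224)⁴)] = 3.84×10¹⁰ m = 0.256 AU.

d ≈ 0.256 AU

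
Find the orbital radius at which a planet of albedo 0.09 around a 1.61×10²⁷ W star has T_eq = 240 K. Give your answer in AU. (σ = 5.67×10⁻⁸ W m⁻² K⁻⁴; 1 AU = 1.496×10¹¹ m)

From T_eq⁴ = L(1−A)/(16πσd²): d = √[L(1−A)/(16πσT_eq⁴)].
d = √[1.61×10²⁷ × 0.91 / (16π × 5.67×10⁻⁸ × (240)⁴)] = 3.94×10¹¹ m = 2.63 AU.

d ≈ 2.63 AU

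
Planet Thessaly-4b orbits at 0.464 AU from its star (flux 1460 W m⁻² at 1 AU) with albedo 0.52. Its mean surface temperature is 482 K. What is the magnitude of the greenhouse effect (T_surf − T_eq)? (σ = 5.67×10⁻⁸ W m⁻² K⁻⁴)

ΔT ≈ 135.9 K

S = 1460/0.464² = 6781 W m⁻².
T_eq = [S(1−A)/(4σ)]^(1/4) = [6781×0.48/(4×5.67×10⁻⁸)]^(1/4) = 346.1 K.
ΔT = T_surf − T_eq = 482 − 346.1.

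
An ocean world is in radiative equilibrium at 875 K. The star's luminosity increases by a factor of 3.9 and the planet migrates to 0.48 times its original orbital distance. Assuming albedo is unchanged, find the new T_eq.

T_eq ∝ L^(1/4) · d^(−1/2).
T′ = 875 × 3.9^(1/4) / 0.48^(1/2) = 1770 K.

T_eq ≈ 1770 K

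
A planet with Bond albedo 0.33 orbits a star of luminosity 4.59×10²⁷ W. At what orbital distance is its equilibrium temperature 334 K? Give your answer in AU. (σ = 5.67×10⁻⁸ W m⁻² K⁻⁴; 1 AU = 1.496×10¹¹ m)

From T_eq⁴ = L(1−A)/(16πσd²): d = √[L(1−A)/(16πσT_eq⁴)].
d = √[4.59×10²⁷ × 0.67 / (16π × 5.67×10⁻⁸ × (334)⁴)] = 2.94×10¹¹ m = 1.97 AU.

d ≈ 1.97 AU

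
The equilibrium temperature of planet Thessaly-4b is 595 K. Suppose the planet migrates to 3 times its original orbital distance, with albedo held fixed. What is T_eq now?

T_eq ≈ 344 K

T_eq ∝ L^(1/4) · d^(−1/2).
T′ = 595 / 3^(1/2) = 344 K.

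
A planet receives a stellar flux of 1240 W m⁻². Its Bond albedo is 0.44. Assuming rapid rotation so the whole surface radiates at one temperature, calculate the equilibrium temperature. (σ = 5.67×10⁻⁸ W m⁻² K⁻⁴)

T_eq ≈ 235 K

Energy balance: absorbed = emitted ⇒ πR²·S(1−A) = 4πR²·σT_eq⁴, so T_eq⁴ = S(1−A)/(4σ).
T_eq = [1240 × 0.56 / (4 × 5.67×10⁻⁸)]^(1/4) = (3.06×10⁹)^(1/4) = 235 K.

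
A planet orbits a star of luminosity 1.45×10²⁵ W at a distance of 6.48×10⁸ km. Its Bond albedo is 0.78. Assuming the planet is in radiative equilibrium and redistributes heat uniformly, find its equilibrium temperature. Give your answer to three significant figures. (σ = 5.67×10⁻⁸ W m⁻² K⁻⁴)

T_eq ≈ 40.4 K

d = 6.48×10⁸ km = 6.48×10¹¹ m.
Flux: S = L/(4πd²) = 1.45×10²⁵/(4π×(6.48×10¹¹)²) = 2.75 W m⁻².
Energy balance: absorbed = emitted ⇒ πR²·S(1−A) = 4πR²·σT_eq⁴, so T_eq⁴ = S(1−A)/(4σ).
T_eq = [2.75 × 0.22 / (4 × 5.67×10⁻⁸)]^(1/4) = (2.67×10⁶)^(1/4) = 40.4 K.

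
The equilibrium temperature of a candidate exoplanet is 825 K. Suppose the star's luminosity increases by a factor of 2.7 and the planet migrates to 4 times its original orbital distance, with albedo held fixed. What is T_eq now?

T_eq ≈ 529 K

T_eq ∝ L^(1/4) · d^(−1/2).
T′ = 825 × 2.7^(1/4) / 4^(1/2) = 529 K.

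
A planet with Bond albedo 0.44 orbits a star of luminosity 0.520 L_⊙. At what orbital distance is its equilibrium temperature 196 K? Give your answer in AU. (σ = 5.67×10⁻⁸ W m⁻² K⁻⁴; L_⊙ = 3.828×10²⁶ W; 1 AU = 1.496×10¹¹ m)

d ≈ 1.09 AU

L = 0.520 × 3.828×10²⁶ = 1.99×10²⁶ W.
From T_eq⁴ = L(1−A)/(16πσd²): d = √[L(1−A)/(16πσT_eq⁴)].
d = √[1.99×10²⁶ × 0.56 / (16π × 5.67×10⁻⁸ × (196)⁴)] = 1.63×10¹¹ m = 1.09 AU.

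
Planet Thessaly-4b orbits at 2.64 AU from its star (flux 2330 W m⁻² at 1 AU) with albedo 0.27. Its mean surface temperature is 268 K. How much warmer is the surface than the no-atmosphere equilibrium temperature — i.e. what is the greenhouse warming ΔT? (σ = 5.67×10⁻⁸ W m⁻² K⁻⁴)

ΔT ≈ 86.9 K

S = 2330/2.64² = 334.3 W m⁻².
T_eq = [S(1−A)/(4σ)]^(1/4) = [334.3×0.73/(4×5.67×10⁻⁸)]^(1/4) = 181.1 K.
ΔT = T_surf − T_eq = 268 − 181.1.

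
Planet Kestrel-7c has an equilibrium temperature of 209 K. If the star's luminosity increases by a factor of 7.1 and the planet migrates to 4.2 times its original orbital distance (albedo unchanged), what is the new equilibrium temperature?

T_eq ∝ L^(1/4) · d^(−1/2).
T′ = 209 × 7.1^(1/4) / 4.2^(1/2) = 166 K.

T_eq ≈ 166 K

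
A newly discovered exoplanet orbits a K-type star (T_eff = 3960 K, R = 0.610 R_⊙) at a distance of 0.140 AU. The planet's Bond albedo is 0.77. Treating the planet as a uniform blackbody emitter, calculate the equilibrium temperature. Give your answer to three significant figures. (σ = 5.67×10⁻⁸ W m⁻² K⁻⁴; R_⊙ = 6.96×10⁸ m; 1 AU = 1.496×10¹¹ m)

R_⋆ = 0.610 × 6.96×10⁸ = 4.25×10⁸ m.
d = 0.140 AU = 2.09×10¹⁰ m.
L = 4πR_⋆²σT_⋆⁴ = 4π(4.25×10⁸)² × 5.67×10⁻⁸ × (3960)⁴ = 3.16×10²⁵ W.
S = L/(4πd²) = 5730 W m⁻².
Energy balance: absorbed = emitted ⇒ πR²·S(1−A) = 4πR²·σT_eq⁴, so T_eq⁴ = S(1−A)/(4σ).
T_eq = [5730 × 0.23 / (4 × 5.67×10⁻⁸)]^(1/4) = (5.81×10⁹)^(1/4) = 276 K.

T_eq ≈ 276 K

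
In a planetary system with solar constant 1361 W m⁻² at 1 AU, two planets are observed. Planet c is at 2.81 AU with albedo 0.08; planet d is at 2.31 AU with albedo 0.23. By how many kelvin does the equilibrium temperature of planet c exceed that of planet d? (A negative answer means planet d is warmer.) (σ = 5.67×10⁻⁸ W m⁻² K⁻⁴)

ΔT ≈ -8.9 K

T_eq = [S₀(1−A)/(4σd²)]^(1/4), so T ∝ (1−A)^(1/4) / √d.
T₁ = [1361×0.92/(4×5.67×10⁻⁸×2.81²)]^(1/4) = 162.61 K.
T₂ = [1361×0.77/(4×5.67×10⁻⁸×2.31²)]^(1/4) = 171.54 K.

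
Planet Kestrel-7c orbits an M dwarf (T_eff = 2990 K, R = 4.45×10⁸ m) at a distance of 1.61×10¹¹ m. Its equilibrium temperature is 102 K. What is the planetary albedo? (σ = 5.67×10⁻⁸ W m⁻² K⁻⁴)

A ≈ 0.29

L = 4πR_⋆²σT_⋆⁴ = 4π(4.45×10⁸)² × 5.67×10⁻⁸ × (2990)⁴ = 1.13×10²⁵ W.
S = L/(4πd²) = 34.6 W m⁻².
From T_eq⁴ = S(1−A)/(4σ): 1−A = 4σT_eq⁴/S.
1−A = 4 × 5.67×10⁻⁸ × (102)⁴ / 34.6 = 0.709.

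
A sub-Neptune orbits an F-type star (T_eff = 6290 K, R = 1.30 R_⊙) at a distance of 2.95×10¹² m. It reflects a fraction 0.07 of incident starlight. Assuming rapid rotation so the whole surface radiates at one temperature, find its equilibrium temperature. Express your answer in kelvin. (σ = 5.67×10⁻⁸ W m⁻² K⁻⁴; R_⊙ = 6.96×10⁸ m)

T_eq ≈ 76.5 K

R_⋆ = 1.30 × 6.96×10⁸ = 9.05×10⁸ m.
L = 4πR_⋆²σT_⋆⁴ = 4π(9.05×10⁸)² × 5.67×10⁻⁸ × (6290)⁴ = 9.13×10²⁶ W.
S = L/(4πd²) = 8.35 W m⁻².
Energy balance: absorbed = emitted ⇒ πR²·S(1−A) = 4πR²·σT_eq⁴, so T_eq⁴ = S(1−A)/(4σ).
T_eq = [8.35 × 0.93 / (4 × 5.67×10⁻⁸)]^(1/4) = (3.42×10⁷)^(1/4) = 76.5 K.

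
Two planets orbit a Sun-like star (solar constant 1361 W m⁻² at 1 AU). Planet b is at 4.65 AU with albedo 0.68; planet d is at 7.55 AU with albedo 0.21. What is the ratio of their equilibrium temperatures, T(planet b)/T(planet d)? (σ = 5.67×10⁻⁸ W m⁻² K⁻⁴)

T_eq = [S₀(1−A)/(4σd²)]^(1/4), so T ∝ (1−A)^(1/4) / √d.
T₁ = [1361×0.32/(4×5.67×10⁻⁸×4.65²)]^(1/4) = 97.08 K.
T₂ = [1361×0.79/(4×5.67×10⁻⁸×7.55²)]^(1/4) = 95.50 K.

T₁/T₂ ≈ 1.017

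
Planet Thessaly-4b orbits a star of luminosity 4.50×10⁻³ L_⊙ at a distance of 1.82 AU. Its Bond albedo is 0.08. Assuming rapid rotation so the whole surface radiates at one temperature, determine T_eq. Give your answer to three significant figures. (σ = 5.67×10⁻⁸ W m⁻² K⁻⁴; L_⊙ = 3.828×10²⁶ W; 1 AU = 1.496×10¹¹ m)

T_eq ≈ 52.3 K

d = 1.82 AU = 2.72×10¹¹ m.
L = 4.50×10⁻³ × 3.828×10²⁶ = 1.72×10²⁴ W.
Flux: S = L/(4πd²) = 1.72×10²⁴/(4π×(2.72×10¹¹)²) = 1.85 W m⁻².
Energy balance: absorbed = emitted ⇒ πR²·S(1−A) = 4πR²·σT_eq⁴, so T_eq⁴ = S(1−A)/(4σ).
T_eq = [1.85 × 0.92 / (4 × 5.67×10⁻⁸)]^(1/4) = (7.50×10⁶)^(1/4) = 52.3 K.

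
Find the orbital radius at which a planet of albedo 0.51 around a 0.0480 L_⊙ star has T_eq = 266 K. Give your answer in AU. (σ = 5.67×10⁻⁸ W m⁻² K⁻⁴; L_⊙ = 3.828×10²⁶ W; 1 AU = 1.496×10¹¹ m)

d ≈ 0.168 AU

L = 0.0480 × 3.828×10²⁶ = 1.84×10²⁵ W.
From T_eq⁴ = L(1−A)/(16πσd²): d = √[L(1−A)/(16πσT_eq⁴)].
d = √[1.84×10²⁵ × 0.49 / (16π × 5.67×10⁻⁸ × (266)⁴)] = 2.51×10¹⁰ m = 0.168 AU.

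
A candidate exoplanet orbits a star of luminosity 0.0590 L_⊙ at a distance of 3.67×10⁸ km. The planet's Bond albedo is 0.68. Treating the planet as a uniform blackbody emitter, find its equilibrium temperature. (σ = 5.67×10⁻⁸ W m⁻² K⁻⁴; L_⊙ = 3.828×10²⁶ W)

d = 3.67×10⁸ km = 3.67×10¹¹ m.
L = 0.0590 × 3.828×10²⁶ = 2.26×10²⁵ W.
Flux: S = L/(4πd²) = 2.26×10²⁵/(4π×(3.67×10¹¹)²) = 13.3 W m⁻².
Energy balance: absorbed = emitted ⇒ πR²·S(1−A) = 4πR²·σT_eq⁴, so T_eq⁴ = S(1−A)/(4σ).
T_eq = [13.3 × 0.32 / (4 × 5.67×10⁻⁸)]^(1/4) = (1.88×10⁷)^(1/4) = 65.9 K.

T_eq ≈ 65.9 K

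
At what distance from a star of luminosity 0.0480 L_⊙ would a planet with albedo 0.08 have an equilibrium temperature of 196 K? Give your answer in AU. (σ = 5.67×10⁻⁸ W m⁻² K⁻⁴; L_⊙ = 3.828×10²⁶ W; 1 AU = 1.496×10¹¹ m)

L = 0.0480 × 3.828×10²⁶ = 1.84×10²⁵ W.
From T_eq⁴ = L(1−A)/(16πσd²): d = √[L(1−A)/(16πσT_eq⁴)].
d = √[1.84×10²⁵ × 0.92 / (16π × 5.67×10⁻⁸ × (196)⁴)] = 6.34×10¹⁰ m = 0.424 AU.

d ≈ 0.424 AU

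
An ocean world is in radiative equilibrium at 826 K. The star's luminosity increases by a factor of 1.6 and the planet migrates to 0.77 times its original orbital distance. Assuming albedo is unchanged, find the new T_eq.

T_eq ∝ L^(1/4) · d^(−1/2).
T′ = 826 × 1.6^(1/4) / 0.77^(1/2) = 1060 K.

T_eq ≈ 1060 K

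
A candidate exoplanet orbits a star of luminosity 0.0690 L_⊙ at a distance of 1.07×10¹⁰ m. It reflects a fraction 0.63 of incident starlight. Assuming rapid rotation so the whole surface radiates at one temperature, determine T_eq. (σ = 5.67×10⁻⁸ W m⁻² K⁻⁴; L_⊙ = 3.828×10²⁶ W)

L = 0.0690 × 3.828×10²⁶ = 2.64×10²⁵ W.
Flux: S = L/(4πd²) = 2.64×10²⁵/(4π×(1.07×10¹⁰)²) = 1.84×10⁴ W m⁻².
Energy balance: absorbed = emitted ⇒ πR²·S(1−A) = 4πR²·σT_eq⁴, so T_eq⁴ = S(1−A)/(4σ).
T_eq = [1.84×10⁴ × 0.37 / (4 × 5.67×10⁻⁸)]^(1/4) = (3.00×10¹⁰)^(1/4) = 416 K.

T_eq ≈ 416 K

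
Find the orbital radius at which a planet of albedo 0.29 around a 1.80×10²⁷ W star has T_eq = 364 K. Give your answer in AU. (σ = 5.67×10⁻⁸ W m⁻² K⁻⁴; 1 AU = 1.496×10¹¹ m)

From T_eq⁴ = L(1−A)/(16πσd²): d = √[L(1−A)/(16πσT_eq⁴)].
d = √[1.80×10²⁷ × 0.71 / (16π × 5.67×10⁻⁸ × (364)⁴)] = 1.60×10¹¹ m = 1.07 AU.

d ≈ 1.07 AU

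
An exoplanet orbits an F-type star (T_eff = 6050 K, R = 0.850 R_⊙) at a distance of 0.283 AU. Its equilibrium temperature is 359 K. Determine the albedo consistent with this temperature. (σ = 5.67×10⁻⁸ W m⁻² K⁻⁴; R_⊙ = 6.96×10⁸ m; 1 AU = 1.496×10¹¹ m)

A ≈ 0.75

R_⋆ = 0.850 × 6.96×10⁸ = 5.92×10⁸ m.
d = 0.283 AU = 4.23×10¹⁰ m.
L = 4πR_⋆²σT_⋆⁴ = 4π(5.92×10⁸)² × 5.67×10⁻⁸ × (6050)⁴ = 3.34×10²⁶ W.
S = L/(4πd²) = 1.48×10⁴ W m⁻².
From T_eq⁴ = S(1−A)/(4σ): 1−A = 4σT_eq⁴/S.
1−A = 4 × 5.67×10⁻⁸ × (359)⁴ / 1.48×10⁴ = 0.254.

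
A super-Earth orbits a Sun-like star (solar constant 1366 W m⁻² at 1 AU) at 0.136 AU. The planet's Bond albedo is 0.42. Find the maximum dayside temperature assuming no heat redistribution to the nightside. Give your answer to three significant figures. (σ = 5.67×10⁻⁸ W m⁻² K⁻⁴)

Flux at 0.136 AU: S = 1366/0.136² = 7.39×10⁴ W m⁻².
With no redistribution each surface element balances locally: S(1−A) = σT⁴.
T = [7.39×10⁴ × 0.58 / 5.67×10⁻⁸]^(1/4) = (7.55×10¹¹)^(1/4) = 932 K.

T_ss ≈ 932 K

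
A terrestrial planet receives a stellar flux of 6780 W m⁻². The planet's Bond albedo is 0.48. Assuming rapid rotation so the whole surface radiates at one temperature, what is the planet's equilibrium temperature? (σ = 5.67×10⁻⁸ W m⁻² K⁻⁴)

T_eq ≈ 353 K

Energy balance: absorbed = emitted ⇒ πR²·S(1−A) = 4πR²·σT_eq⁴, so T_eq⁴ = S(1−A)/(4σ).
T_eq = [6780 × 0.52 / (4 × 5.67×10⁻⁸)]^(1/4) = (1.55×10¹⁰)^(1/4) = 353 K.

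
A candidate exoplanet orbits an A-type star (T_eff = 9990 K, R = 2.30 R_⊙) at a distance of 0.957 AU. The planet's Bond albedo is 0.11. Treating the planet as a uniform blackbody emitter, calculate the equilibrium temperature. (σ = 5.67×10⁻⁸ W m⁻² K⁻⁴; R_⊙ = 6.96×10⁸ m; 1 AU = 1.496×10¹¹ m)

R_⋆ = 2.30 × 6.96×10⁸ = 1.60×10⁹ m.
d = 0.957 AU = 1.43×10¹¹ m.
L = 4πR_⋆²σT_⋆⁴ = 4π(1.60×10⁹)² × 5.67×10⁻⁸ × (9990)⁴ = 1.82×10²⁸ W.
S = L/(4πd²) = 7.06×10⁴ W m⁻².
Energy balance: absorbed = emitted ⇒ πR²·S(1−A) = 4πR²·σT_eq⁴, so T_eq⁴ = S(1−A)/(4σ).
T_eq = [7.06×10⁴ × 0.89 / (4 × 5.67×10⁻⁸)]^(1/4) = (2.77×10¹¹)^(1/4) = 726 K.

T_eq ≈ 726 K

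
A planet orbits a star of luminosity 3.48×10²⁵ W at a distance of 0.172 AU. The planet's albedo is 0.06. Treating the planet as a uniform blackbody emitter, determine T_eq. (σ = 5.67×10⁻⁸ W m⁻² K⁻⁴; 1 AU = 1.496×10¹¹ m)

d = 0.172 AU = 2.57×10¹⁰ m.
Flux: S = L/(4πd²) = 3.48×10²⁵/(4π×(2.57×10¹⁰)²) = 4180 W m⁻².
Energy balance: absorbed = emitted ⇒ πR²·S(1−A) = 4πR²·σT_eq⁴, so T_eq⁴ = S(1−A)/(4σ).
T_eq = [4180 × 0.94 / (4 × 5.67×10⁻⁸)]^(1/4) = (1.73×10¹⁰)^(1/4) = 363 K.

T_eq ≈ 363 K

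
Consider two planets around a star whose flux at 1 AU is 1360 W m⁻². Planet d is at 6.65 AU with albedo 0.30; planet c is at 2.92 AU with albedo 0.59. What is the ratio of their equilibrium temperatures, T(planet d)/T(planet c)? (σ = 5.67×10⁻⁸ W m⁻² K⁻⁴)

T₁/T₂ ≈ 0.757

T_eq = [S₀(1−A)/(4σd²)]^(1/4), so T ∝ (1−A)^(1/4) / √d.
T₁ = [1360×0.70/(4×5.67×10⁻⁸×6.65²)]^(1/4) = 98.70 K.
T₂ = [1360×0.41/(4×5.67×10⁻⁸×2.92²)]^(1/4) = 130.31 K.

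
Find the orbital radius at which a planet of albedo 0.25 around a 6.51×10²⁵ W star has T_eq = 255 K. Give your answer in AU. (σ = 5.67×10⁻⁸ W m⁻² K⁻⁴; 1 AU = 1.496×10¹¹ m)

d ≈ 0.425 AU

From T_eq⁴ = L(1−A)/(16πσd²): d = √[L(1−A)/(16πσT_eq⁴)].
d = √[6.51×10²⁵ × 0.75 / (16π × 5.67×10⁻⁸ × (255)⁴)] = 6.37×10¹⁰ m = 0.425 AU.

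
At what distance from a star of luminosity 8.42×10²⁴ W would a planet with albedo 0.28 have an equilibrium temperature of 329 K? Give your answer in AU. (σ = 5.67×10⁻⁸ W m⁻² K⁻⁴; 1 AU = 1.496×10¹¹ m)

d ≈ 0.0901 AU

From T_eq⁴ = L(1−A)/(16πσd²): d = √[L(1−A)/(16πσT_eq⁴)].
d = √[8.42×10²⁴ × 0.72 / (16π × 5.67×10⁻⁸ × (329)⁴)] = 1.35×10¹⁰ m = 0.0901 AU.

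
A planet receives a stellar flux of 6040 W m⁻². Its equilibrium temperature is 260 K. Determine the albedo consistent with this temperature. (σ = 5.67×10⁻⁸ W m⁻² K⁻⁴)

From T_eq⁴ = S(1−A)/(4σ): 1−A = 4σT_eq⁴/S.
1−A = 4 × 5.67×10⁻⁸ × (260)⁴ / 6040 = 0.172.

A ≈ 0.83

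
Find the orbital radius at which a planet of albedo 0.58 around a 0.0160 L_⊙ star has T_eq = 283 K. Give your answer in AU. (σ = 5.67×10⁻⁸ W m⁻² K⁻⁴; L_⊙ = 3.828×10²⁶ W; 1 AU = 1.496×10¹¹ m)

L = 0.0160 × 3.828×10²⁶ = 6.12×10²⁴ W.
From T_eq⁴ = L(1−A)/(16πσd²): d = √[L(1−A)/(16πσT_eq⁴)].
d = √[6.12×10²⁴ × 0.42 / (16π × 5.67×10⁻⁸ × (283)⁴)] = 1.19×10¹⁰ m = 0.0793 AU.

d ≈ 0.0793 AU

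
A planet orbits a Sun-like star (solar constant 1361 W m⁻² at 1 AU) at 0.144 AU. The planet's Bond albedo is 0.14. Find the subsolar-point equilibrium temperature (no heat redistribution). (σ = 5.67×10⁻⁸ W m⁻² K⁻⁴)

Flux at 0.144 AU: S = 1361/0.144² = 6.56×10⁴ W m⁻².
At the subsolar point the surface absorbs S(1−A) and emits σT⁴ per unit area — no factor of 4, since only the local patch is in balance.
T = [6.56×10⁴ × 0.86 / 5.67×10⁻⁸]^(1/4) = (9.96×10¹¹)^(1/4) = 999 K.

T_ss ≈ 999 K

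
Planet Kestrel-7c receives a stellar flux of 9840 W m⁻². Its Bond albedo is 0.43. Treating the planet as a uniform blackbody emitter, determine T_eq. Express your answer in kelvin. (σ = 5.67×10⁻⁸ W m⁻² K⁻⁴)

T_eq ≈ 397 K

Energy balance: absorbed = emitted ⇒ πR²·S(1−A) = 4πR²·σT_eq⁴, so T_eq⁴ = S(1−A)/(4σ).
T_eq = [9840 × 0.57 / (4 × 5.67×10⁻⁸)]^(1/4) = (2.47×10¹⁰)^(1/4) = 397 K.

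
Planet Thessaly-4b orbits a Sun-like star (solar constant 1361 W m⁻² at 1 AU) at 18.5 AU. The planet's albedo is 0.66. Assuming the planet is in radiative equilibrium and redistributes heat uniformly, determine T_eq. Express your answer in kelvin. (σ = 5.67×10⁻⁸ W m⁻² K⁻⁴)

Flux at 18.5 AU: S = 1361/18.5² = 3.98 W m⁻².
Energy balance: absorbed = emitted ⇒ πR²·S(1−A) = 4πR²·σT_eq⁴, so T_eq⁴ = S(1−A)/(4σ).
T_eq = [3.98 × 0.34 / (4 × 5.67×10⁻⁸)]^(1/4) = (5.96×10⁶)^(1/4) = 49.4 K.

T_eq ≈ 49.4 K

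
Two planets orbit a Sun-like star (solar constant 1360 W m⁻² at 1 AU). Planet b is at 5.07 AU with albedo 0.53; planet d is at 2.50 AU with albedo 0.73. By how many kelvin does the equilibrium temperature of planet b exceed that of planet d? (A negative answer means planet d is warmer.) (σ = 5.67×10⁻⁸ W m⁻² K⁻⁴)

ΔT ≈ -24.5 K

T_eq = [S₀(1−A)/(4σd²)]^(1/4), so T ∝ (1−A)^(1/4) / √d.
T₁ = [1360×0.47/(4×5.67×10⁻⁸×5.07²)]^(1/4) = 102.33 K.
T₂ = [1360×0.27/(4×5.67×10⁻⁸×2.50²)]^(1/4) = 126.87 K.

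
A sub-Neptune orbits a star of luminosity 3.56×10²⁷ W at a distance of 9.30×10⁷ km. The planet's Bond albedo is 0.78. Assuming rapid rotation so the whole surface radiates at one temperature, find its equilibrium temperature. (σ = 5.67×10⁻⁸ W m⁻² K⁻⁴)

d = 9.30×10⁷ km = 9.30×10¹⁰ m.
Flux: S = L/(4πd²) = 3.56×10²⁷/(4π×(9.30×10¹⁰)²) = 3.28×10⁴ W m⁻².
Energy balance: absorbed = emitted ⇒ πR²·S(1−A) = 4πR²·σT_eq⁴, so T_eq⁴ = S(1−A)/(4σ).
T_eq = [3.28×10⁴ × 0.22 / (4 × 5.67×10⁻⁸)]^(1/4) = (3.18×10¹⁰)^(1/4) = 422 K.

T_eq ≈ 422 K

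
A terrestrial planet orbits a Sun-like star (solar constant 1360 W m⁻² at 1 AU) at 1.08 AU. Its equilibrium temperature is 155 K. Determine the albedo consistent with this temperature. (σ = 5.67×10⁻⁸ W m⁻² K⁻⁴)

A ≈ 0.89

Flux at 1.08 AU: S = 1360/1.08² = 1170 W m⁻².
From T_eq⁴ = S(1−A)/(4σ): 1−A = 4σT_eq⁴/S.
1−A = 4 × 5.67×10⁻⁸ × (155)⁴ / 1170 = 0.112.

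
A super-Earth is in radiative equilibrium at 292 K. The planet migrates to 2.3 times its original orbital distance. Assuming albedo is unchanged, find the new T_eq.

T_eq ∝ L^(1/4) · d^(−1/2).
T′ = 292 / 2.3^(1/2) = 193 K.

T_eq ≈ 193 K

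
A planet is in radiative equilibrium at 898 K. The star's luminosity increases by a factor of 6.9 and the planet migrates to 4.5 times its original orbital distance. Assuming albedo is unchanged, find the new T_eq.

T_eq ∝ L^(1/4) · d^(−1/2).
T′ = 898 × 6.9^(1/4) / 4.5^(1/2) = 686 K.

T_eq ≈ 686 K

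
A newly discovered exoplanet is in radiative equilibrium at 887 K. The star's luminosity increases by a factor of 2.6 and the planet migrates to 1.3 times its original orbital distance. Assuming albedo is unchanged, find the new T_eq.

T_eq ∝ L^(1/4) · d^(−1/2).
T′ = 887 × 2.6^(1/4) / 1.3^(1/2) = 988 K.

T_eq ≈ 988 K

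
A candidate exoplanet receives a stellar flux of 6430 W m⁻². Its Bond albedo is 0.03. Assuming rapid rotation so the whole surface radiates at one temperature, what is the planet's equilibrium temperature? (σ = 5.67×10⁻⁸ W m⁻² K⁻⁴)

Energy balance: absorbed = emitted ⇒ πR²·S(1−A) = 4πR²·σT_eq⁴, so T_eq⁴ = S(1−A)/(4σ).
T_eq = [6430 × 0.97 / (4 × 5.67×10⁻⁸)]^(1/4) = (2.75×10¹⁰)^(1/4) = 407 K.

T_eq ≈ 407 K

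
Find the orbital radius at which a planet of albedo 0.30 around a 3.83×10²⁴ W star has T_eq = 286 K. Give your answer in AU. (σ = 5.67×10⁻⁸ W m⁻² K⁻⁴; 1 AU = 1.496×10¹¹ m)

d ≈ 0.0793 AU

From T_eq⁴ = L(1−A)/(16πσd²): d = √[L(1−A)/(16πσT_eq⁴)].
d = √[3.83×10²⁴ × 0.70 / (16π × 5.67×10⁻⁸ × (286)⁴)] = 1.19×10¹⁰ m = 0.0793 AU.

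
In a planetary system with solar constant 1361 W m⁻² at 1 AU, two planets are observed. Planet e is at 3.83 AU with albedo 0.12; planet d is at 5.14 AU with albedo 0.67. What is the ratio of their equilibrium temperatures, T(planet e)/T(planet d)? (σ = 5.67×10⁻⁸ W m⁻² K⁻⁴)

T₁/T₂ ≈ 1.480

T_eq = [S₀(1−A)/(4σd²)]^(1/4), so T ∝ (1−A)^(1/4) / √d.
T₁ = [1361×0.88/(4×5.67×10⁻⁸×3.83²)]^(1/4) = 137.74 K.
T₂ = [1361×0.33/(4×5.67×10⁻⁸×5.14²)]^(1/4) = 93.05 K.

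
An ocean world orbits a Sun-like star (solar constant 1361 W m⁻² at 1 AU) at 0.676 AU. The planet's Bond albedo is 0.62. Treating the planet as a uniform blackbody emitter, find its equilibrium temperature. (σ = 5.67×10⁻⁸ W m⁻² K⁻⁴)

T_eq ≈ 266 K

Flux at 0.676 AU: S = 1361/0.676² = 2980 W m⁻².
Energy balance: absorbed = emitted ⇒ πR²·S(1−A) = 4πR²·σT_eq⁴, so T_eq⁴ = S(1−A)/(4σ).
T_eq = [2980 × 0.38 / (4 × 5.67×10⁻⁸)]^(1/4) = (4.99×10⁹)^(1/4) = 266 K.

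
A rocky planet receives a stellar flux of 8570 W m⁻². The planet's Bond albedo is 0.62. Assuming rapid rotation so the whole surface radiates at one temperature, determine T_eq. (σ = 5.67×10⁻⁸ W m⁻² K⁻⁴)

Energy balance: absorbed = emitted ⇒ πR²·S(1−A) = 4πR²·σT_eq⁴, so T_eq⁴ = S(1−A)/(4σ).
T_eq = [8570 × 0.38 / (4 × 5.67×10⁻⁸)]^(1/4) = (1.44×10¹⁰)^(1/4) = 346 K.

T_eq ≈ 346 K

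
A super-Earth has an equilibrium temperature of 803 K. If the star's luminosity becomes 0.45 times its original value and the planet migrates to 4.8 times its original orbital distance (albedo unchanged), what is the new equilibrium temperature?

T_eq ∝ L^(1/4) · d^(−1/2).
T′ = 803 × 0.45^(1/4) / 4.8^(1/2) = 300 K.

T_eq ≈ 300 K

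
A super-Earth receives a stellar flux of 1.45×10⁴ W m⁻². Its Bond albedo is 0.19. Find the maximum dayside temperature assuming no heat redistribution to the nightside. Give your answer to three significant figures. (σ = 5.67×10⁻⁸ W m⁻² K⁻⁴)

T_ss ≈ 675 K

With no redistribution each surface element balances locally: S(1−A) = σT⁴.
T = [1.45×10⁴ × 0.81 / 5.67×10⁻⁸]^(1/4) = (2.07×10¹¹)^(1/4) = 675 K.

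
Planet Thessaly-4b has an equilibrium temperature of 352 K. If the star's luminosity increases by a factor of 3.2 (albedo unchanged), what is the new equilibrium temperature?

T_eq ≈ 471 K

T_eq ∝ L^(1/4) · d^(−1/2).
T′ = 352 × 3.2^(1/4) = 471 K.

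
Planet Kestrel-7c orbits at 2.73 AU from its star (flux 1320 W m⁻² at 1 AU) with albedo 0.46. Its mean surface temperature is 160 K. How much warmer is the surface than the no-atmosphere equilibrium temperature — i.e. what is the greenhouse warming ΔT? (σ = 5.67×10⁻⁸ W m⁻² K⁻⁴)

ΔT ≈ 16.7 K

S = 1320/2.73² = 177.1 W m⁻².
T_eq = [S(1−A)/(4σ)]^(1/4) = [177.1×0.54/(4×5.67×10⁻⁸)]^(1/4) = 143.3 K.
ΔT = T_surf − T_eq = 160 − 143.3.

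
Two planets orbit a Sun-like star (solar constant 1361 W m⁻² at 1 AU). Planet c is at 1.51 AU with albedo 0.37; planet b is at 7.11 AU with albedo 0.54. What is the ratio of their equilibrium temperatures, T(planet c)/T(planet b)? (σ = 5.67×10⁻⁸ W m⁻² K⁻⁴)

T_eq = [S₀(1−A)/(4σd²)]^(1/4), so T ∝ (1−A)^(1/4) / √d.
T₁ = [1361×0.63/(4×5.67×10⁻⁸×1.51²)]^(1/4) = 201.79 K.
T₂ = [1361×0.46/(4×5.67×10⁻⁸×7.11²)]^(1/4) = 85.96 K.

T₁/T₂ ≈ 2.347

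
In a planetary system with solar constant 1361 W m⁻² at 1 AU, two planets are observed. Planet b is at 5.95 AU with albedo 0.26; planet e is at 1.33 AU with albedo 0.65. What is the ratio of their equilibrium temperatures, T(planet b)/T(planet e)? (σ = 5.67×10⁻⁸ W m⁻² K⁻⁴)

T₁/T₂ ≈ 0.570

T_eq = [S₀(1−A)/(4σd²)]^(1/4), so T ∝ (1−A)^(1/4) / √d.
T₁ = [1361×0.74/(4×5.67×10⁻⁸×5.95²)]^(1/4) = 105.83 K.
T₂ = [1361×0.35/(4×5.67×10⁻⁸×1.33²)]^(1/4) = 185.63 K.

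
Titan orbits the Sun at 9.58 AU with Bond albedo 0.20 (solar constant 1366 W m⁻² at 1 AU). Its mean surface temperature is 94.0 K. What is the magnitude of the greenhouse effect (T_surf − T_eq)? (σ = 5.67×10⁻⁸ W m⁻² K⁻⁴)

ΔT ≈ 8.9 K

S = 1366/9.58² = 14.88 W m⁻².
T_eq = [S(1−A)/(4σ)]^(1/4) = [14.88×0.80/(4×5.67×10⁻⁸)]^(1/4) = 85.1 K.
ΔT = T_surf − T_eq = 94 − 85.1.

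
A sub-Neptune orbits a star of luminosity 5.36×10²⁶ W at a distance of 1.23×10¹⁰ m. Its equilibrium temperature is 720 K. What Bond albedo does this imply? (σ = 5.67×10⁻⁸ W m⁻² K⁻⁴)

A ≈ 0.78

Flux: S = L/(4πd²) = 5.36×10²⁶/(4π×(1.23×10¹⁰)²) = 2.82×10⁵ W m⁻².
From T_eq⁴ = S(1−A)/(4σ): 1−A = 4σT_eq⁴/S.
1−A = 4 × 5.67×10⁻⁸ × (720)⁴ / 2.82×10⁵ = 0.216.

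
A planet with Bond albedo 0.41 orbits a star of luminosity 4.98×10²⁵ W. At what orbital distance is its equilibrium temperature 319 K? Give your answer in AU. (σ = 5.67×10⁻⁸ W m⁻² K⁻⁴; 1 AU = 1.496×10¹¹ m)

From T_eq⁴ = L(1−A)/(16πσd²): d = √[L(1−A)/(16πσT_eq⁴)].
d = √[4.98×10²⁵ × 0.59 / (16π × 5.67×10⁻⁸ × (319)⁴)] = 3.16×10¹⁰ m = 0.211 AU.

d ≈ 0.211 AU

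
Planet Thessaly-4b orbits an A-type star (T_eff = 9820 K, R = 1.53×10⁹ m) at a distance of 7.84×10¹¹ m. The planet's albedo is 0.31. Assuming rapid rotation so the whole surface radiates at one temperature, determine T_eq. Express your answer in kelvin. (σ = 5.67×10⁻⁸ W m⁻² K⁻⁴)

L = 4πR_⋆²σT_⋆⁴ = 4π(1.53×10⁹)² × 5.67×10⁻⁸ × (9820)⁴ = 1.55×10²⁸ W.
S = L/(4πd²) = 2010 W m⁻².
Energy balance: absorbed = emitted ⇒ πR²·S(1−A) = 4πR²·σT_eq⁴, so T_eq⁴ = S(1−A)/(4σ).
T_eq = [2010 × 0.69 / (4 × 5.67×10⁻⁸)]^(1/4) = (6.11×10⁹)^(1/4) = 280 K.

T_eq ≈ 280 K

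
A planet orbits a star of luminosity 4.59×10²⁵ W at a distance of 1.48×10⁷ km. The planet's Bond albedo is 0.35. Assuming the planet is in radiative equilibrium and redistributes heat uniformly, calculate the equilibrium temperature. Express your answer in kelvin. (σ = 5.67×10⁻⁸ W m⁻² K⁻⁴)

d = 1.48×10⁷ km = 1.48×10¹⁰ m.
Flux: S = L/(4πd²) = 4.59×10²⁵/(4π×(1.48×10¹⁰)²) = 1.67×10⁴ W m⁻².
Energy balance: absorbed = emitted ⇒ πR²·S(1−A) = 4πR²·σT_eq⁴, so T_eq⁴ = S(1−A)/(4σ).
T_eq = [1.67×10⁴ × 0.65 / (4 × 5.67×10⁻⁸)]^(1/4) = (4.78×10¹⁰)^(1/4) = 468 K.

T_eq ≈ 468 K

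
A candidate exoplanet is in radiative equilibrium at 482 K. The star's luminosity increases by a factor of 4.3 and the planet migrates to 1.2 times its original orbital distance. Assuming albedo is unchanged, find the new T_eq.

T_eq ≈ 634 K

T_eq ∝ L^(1/4) · d^(−1/2).
T′ = 482 × 4.3^(1/4) / 1.2^(1/2) = 634 K.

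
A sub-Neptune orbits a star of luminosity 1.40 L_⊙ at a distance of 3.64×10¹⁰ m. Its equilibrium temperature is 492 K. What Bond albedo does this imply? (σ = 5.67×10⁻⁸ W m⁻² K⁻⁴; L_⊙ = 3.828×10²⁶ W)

A ≈ 0.59

L = 1.40 × 3.828×10²⁶ = 5.36×10²⁶ W.
Flux: S = L/(4πd²) = 5.36×10²⁶/(4π×(3.64×10¹⁰)²) = 3.22×10⁴ W m⁻².
From T_eq⁴ = S(1−A)/(4σ): 1−A = 4σT_eq⁴/S.
1−A = 4 × 5.67×10⁻⁸ × (492)⁴ / 3.22×10⁴ = 0.413.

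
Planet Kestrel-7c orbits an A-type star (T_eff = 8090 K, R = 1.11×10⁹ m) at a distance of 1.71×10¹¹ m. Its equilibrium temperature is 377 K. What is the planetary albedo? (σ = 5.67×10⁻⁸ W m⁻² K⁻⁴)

A ≈ 0.55

L = 4πR_⋆²σT_⋆⁴ = 4π(1.11×10⁹)² × 5.67×10⁻⁸ × (8090)⁴ = 3.76×10²⁷ W.
S = L/(4πd²) = 1.02×10⁴ W m⁻².
From T_eq⁴ = S(1−A)/(4σ): 1−A = 4σT_eq⁴/S.
1−A = 4 × 5.67×10⁻⁸ × (377)⁴ / 1.02×10⁴ = 0.448.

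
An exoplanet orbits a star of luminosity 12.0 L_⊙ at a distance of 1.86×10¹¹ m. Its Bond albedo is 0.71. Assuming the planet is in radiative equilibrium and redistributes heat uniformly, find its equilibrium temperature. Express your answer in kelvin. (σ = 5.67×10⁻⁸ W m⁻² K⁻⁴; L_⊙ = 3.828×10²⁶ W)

L = 12.0 × 3.828×10²⁶ = 4.59×10²⁷ W.
Flux: S = L/(4πd²) = 4.59×10²⁷/(4π×(1.86×10¹¹)²) = 1.06×10⁴ W m⁻².
Energy balance: absorbed = emitted ⇒ πR²·S(1−A) = 4πR²·σT_eq⁴, so T_eq⁴ = S(1−A)/(4σ).
T_eq = [1.06×10⁴ × 0.29 / (4 × 5.67×10⁻⁸)]^(1/4) = (1.35×10¹⁰)^(1/4) = 341 K.

T_eq ≈ 341 K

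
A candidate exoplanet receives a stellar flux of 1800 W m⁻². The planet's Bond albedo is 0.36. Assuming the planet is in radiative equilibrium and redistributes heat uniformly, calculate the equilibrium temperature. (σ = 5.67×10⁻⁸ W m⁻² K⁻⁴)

Energy balance: absorbed = emitted ⇒ πR²·S(1−A) = 4πR²·σT_eq⁴, so T_eq⁴ = S(1−A)/(4σ).
T_eq = [1800 × 0.64 / (4 × 5.67×10⁻⁸)]^(1/4) = (5.08×10⁹)^(1/4) = 267 K.

T_eq ≈ 267 K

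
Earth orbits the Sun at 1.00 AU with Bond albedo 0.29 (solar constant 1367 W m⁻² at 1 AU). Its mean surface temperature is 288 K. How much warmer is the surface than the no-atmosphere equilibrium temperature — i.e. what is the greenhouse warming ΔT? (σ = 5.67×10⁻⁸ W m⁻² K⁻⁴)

ΔT ≈ 32.2 K

S = 1367/1.00² = 1367 W m⁻².
T_eq = [S(1−A)/(4σ)]^(1/4) = [1367×0.71/(4×5.67×10⁻⁸)]^(1/4) = 255.8 K.
ΔT = T_surf − T_eq = 288 − 255.8.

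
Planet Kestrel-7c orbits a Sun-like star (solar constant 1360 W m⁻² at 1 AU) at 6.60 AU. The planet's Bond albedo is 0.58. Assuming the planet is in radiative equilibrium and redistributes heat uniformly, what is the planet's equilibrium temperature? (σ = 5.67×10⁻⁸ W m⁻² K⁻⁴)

T_eq ≈ 87.2 K

Flux at 6.60 AU: S = 1360/6.60² = 31.2 W m⁻².
Energy balance: absorbed = emitted ⇒ πR²·S(1−A) = 4πR²·σT_eq⁴, so T_eq⁴ = S(1−A)/(4σ).
T_eq = [31.2 × 0.42 / (4 × 5.67×10⁻⁸)]^(1/4) = (5.78×10⁷)^(1/4) = 87.2 K.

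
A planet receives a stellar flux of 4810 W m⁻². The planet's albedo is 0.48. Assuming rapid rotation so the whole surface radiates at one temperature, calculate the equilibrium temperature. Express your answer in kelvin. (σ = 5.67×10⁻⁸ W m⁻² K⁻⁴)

T_eq ≈ 324 K

Energy balance: absorbed = emitted ⇒ πR²·S(1−A) = 4πR²·σT_eq⁴, so T_eq⁴ = S(1−A)/(4σ).
T_eq = [4810 × 0.52 / (4 × 5.67×10⁻⁸)]^(1/4) = (1.10×10¹⁰)^(1/4) = 324 K.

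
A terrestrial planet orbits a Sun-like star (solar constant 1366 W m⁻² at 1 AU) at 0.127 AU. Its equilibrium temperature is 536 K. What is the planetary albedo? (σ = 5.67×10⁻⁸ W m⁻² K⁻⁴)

A ≈ 0.78

Flux at 0.127 AU: S = 1366/0.127² = 8.47×10⁴ W m⁻².
From T_eq⁴ = S(1−A)/(4σ): 1−A = 4σT_eq⁴/S.
1−A = 4 × 5.67×10⁻⁸ × (536)⁴ / 8.47×10⁴ = 0.221.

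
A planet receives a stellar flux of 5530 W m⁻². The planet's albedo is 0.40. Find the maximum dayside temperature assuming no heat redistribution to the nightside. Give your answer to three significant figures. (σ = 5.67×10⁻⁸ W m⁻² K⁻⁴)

With no redistribution each surface element balances locally: S(1−A) = σT⁴.
T = [5530 × 0.60 / 5.67×10⁻⁸]^(1/4) = (5.85×10¹⁰)^(1/4) = 492 K.

T_ss ≈ 492 K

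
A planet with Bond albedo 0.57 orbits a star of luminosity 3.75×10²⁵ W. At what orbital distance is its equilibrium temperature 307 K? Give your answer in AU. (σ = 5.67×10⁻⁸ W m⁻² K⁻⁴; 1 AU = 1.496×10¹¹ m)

d ≈ 0.169 AU

From T_eq⁴ = L(1−A)/(16πσd²): d = √[L(1−A)/(16πσT_eq⁴)].
d = √[3.75×10²⁵ × 0.43 / (16π × 5.67×10⁻⁸ × (307)⁴)] = 2.52×10¹⁰ m = 0.169 AU.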